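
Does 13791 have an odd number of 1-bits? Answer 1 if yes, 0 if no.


0b11010111011111 has 11 ones => parity 1

1


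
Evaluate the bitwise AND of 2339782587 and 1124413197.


0b10001011011101100011111110111011 & 0b1000011000001010010111100001101 = 0b11000001000010111100001001 = 50605833

50605833


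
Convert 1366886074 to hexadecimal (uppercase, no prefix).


1366886074 = 517906BA hex

517906BA


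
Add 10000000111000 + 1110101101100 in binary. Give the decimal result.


10000000111000 + 1110101101100 = 11110110100100 = 15780

15780


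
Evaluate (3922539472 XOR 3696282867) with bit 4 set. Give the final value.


Step 1: 3922539472 ^ 3696282867 = 899546915
Step 2: 899546915 | (1 << 4) = 899546915 | 16 = 899546931

899546931


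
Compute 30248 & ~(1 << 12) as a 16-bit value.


30248 & ~(1 << 12) = 26152

26152


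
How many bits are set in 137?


0b10001001 has 3 set bits

3


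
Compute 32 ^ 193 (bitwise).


0b100000 ^ 0b11000001 = 0b11100001 = 225

225


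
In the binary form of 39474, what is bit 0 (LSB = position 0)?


0b1001101000110010, position 0 = 0

0


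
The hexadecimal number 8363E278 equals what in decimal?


8363E278 hex = 2204361336 decimal

2204361336


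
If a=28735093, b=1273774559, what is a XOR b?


28735093 ^ 1273774559 = 1247426474

1247426474


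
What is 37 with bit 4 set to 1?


37 | (1 << 4) = 37 | 16 = 53

53


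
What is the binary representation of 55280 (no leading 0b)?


55280 = 1101011111110000 in binary

1101011111110000


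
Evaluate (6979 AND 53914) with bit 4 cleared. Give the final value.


Step 1: 6979 & 53914 = 4610
Step 2: 4610 & ~(1 << 4) = 4610

4610


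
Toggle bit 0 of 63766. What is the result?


63766 ^ (1 << 0) = 63766 ^ 1 = 63767

63767


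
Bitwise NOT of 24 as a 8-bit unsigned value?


~0b11000 = 0b11100111 = 231 (8-bit unsigned)

231


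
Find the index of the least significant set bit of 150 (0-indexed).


0b10010110. Lowest set bit at position 1

1


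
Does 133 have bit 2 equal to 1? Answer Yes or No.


0b10000101, bit 2 = 1. Yes

Yes


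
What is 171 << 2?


0b10101011 << 2 = 0b1010101100 = 684

684


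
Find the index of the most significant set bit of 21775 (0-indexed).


0b101010100001111. Highest set bit at position 14

14


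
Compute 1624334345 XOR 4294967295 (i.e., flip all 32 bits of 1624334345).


1624334345 ^ 4294967295 = 2670632950

2670632950


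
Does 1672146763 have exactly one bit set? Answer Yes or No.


0b1100011101010101110111101001011. Multiple bits set => No

No


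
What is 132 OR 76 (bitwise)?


0b10000100 | 0b1001100 = 0b11001100 = 204

204


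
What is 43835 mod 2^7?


43835 & 127 = 59

59


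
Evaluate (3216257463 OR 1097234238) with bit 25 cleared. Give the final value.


Step 1: 3216257463 | 1097234238 = 4294342591
Step 2: 4294342591 & ~(1 << 25) = 4260788159

4260788159


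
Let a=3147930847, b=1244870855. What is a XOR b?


3147930847 ^ 1244870855 = 4052919320

4052919320


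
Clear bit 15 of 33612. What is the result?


33612 & ~(1 << 15) = 844

844


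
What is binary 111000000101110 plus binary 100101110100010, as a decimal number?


111000000101110 + 100101110100010 = 1011101111010000 = 48080

48080


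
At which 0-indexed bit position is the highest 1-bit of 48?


0b110000. Highest set bit at position 5

5


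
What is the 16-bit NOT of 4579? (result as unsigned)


~0b1000111100011 = 0b1110111000011100 = 60956 (16-bit unsigned)

60956


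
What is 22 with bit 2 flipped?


22 ^ (1 << 2) = 22 ^ 4 = 18

18


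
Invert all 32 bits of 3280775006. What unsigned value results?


3280775006 ^ 4294967295 = 1014192289

1014192289


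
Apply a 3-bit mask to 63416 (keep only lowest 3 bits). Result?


63416 & 7 = 0

0


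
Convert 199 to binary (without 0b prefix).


199 = 11000111 in binary

11000111


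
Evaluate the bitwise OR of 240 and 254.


0b11110000 | 0b11111110 = 0b11111110 = 254

254


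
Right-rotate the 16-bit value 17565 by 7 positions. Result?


Rotate 0b100010010011101 right by 7 (16-bit) = 0b11101010001001 = 14985

14985


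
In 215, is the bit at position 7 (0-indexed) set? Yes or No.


0b11010111, bit 7 = 1. Yes

Yes


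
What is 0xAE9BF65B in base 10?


AE9BF65B hex = 2929456731 decimal

2929456731


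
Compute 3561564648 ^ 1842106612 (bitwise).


0b11010100010010010010100111101000 ^ 0b1101101110011000101000011110100 = 0b10111001100001010111100100011100 = 3112532252

3112532252


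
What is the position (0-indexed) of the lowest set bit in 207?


0b11001111. Lowest set bit at position 0

0


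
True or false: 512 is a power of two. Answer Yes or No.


0b1000000000. Only one bit set => Yes

Yes


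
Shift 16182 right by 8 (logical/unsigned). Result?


0b11111100110110 >> 8 = 0b111111 = 63

63


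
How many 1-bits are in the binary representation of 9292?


0b10010001001100 has 5 set bits

5


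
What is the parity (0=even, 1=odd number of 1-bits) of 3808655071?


0b11100011000000110111011011011111 has 19 ones => parity 1

1


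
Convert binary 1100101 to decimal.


1100101 in decimal = 101

101


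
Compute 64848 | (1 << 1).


64848 | (1 << 1) = 64848 | 2 = 64850

64850


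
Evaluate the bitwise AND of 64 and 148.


0b1000000 & 0b10010100 = 0b0 = 0

0


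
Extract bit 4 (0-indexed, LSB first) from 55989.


0b1101101010110101, position 4 = 1

1


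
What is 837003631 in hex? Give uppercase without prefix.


837003631 = 31E3A96F hex

31E3A96F


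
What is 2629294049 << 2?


0b10011100101101111101011111100001 << 2 = 0b1001110010110111110101111110000100 = 10517176196

10517176196


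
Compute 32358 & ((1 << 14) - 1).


32358 & 16383 = 15974

15974


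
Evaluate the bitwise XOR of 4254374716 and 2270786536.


0b11111101100101001001101100111100 ^ 0b10000111010110010111001111101000 = 0b1111010110011011110100011010100 = 2060314836

2060314836


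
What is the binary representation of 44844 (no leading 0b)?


44844 = 1010111100101100 in binary

1010111100101100


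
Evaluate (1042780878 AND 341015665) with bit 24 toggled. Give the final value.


Step 1: 1042780878 & 341015665 = 335745088
Step 2: 335745088 ^ (1 << 24) = 335745088 ^ 16777216 = 352522304

352522304


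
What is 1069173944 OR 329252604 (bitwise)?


0b111111101110100100110010111000 | 0b10011100111111111111011111100 = 0b111111101111111111111011111100 = 1069547260

1069547260


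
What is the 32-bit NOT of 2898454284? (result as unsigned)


~0b10101100110000101110011100001100 = 0b1010011001111010001100011110011 = 1396513011 (32-bit unsigned)

1396513011


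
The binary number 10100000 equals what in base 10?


10100000 in decimal = 160

160


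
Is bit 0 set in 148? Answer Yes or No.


0b10010100, bit 0 = 0. No

No


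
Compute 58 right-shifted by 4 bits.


0b111010 >> 4 = 0b11 = 3

3


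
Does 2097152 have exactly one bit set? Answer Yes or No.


0b1000000000000000000000. Only one bit set => Yes

Yes


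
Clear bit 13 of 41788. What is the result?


41788 & ~(1 << 13) = 33596

33596


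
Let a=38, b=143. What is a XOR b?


38 ^ 143 = 169

169


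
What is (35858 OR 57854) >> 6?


Step 1: 35858 | 57854 = 60926
Step 2: 60926 >> 6 = 951

951


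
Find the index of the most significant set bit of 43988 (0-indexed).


0b1010101111010100. Highest set bit at position 15

15


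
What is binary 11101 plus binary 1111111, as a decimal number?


11101 + 1111111 = 10011100 = 156

156


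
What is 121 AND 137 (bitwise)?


0b1111001 & 0b10001001 = 0b1001 = 9

9


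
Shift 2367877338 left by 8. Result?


0b10001101001000101111000011011010 << 8 = 0b1000110100100010111100001101101000000000 = 606176598528

606176598528


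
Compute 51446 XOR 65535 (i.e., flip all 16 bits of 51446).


51446 ^ 65535 = 14089

14089


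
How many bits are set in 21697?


0b101010011000001 has 6 set bits

6


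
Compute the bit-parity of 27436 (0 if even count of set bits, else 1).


0b110101100101100 has 8 ones => parity 0

0


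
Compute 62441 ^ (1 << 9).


62441 ^ (1 << 9) = 62441 ^ 512 = 61929

61929


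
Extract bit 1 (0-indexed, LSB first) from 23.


0b10111, position 1 = 1

1


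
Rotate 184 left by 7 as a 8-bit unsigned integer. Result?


Rotate 0b10111000 left by 7 (8-bit) = 0b1011100 = 92

92


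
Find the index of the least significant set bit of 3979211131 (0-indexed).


0b11101101001011011111000101111011. Lowest set bit at position 0

0


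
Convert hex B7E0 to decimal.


B7E0 hex = 47072 decimal

47072


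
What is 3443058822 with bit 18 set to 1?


3443058822 | (1 << 18) = 3443058822 | 262144 = 3443320966

3443320966


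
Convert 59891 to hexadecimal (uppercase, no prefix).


59891 = E9F3 hex

E9F3


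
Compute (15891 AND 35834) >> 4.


Step 1: 15891 & 35834 = 2578
Step 2: 2578 >> 4 = 161

161


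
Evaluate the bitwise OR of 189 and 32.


0b10111101 | 0b100000 = 0b10111101 = 189

189


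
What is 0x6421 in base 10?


6421 hex = 25633 decimal

25633


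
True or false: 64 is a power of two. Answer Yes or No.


0b1000000. Only one bit set => Yes

Yes


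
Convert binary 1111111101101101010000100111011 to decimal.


1111111101101101010000100111011 in decimal = 2142675259

2142675259


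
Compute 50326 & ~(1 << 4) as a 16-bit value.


50326 & ~(1 << 4) = 50310

50310


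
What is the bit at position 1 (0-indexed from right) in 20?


0b10100, position 1 = 0

0


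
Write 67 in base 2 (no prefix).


67 = 1000011 in binary

1000011


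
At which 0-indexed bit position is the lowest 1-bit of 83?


0b1010011. Lowest set bit at position 0

0


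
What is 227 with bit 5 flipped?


227 ^ (1 << 5) = 227 ^ 32 = 195

195


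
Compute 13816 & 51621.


0b11010111111000 & 0b1100100110100101 = 0b110100000 = 416

416


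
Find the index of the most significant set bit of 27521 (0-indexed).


0b110101110000001. Highest set bit at position 14

14


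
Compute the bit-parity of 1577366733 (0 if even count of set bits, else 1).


0b1011110000001001011010011001101 has 15 ones => parity 1

1


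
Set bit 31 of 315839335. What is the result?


315839335 | (1 << 31) = 315839335 | 2147483648 = 2463322983

2463322983


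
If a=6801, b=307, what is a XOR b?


6801 ^ 307 = 7074

7074


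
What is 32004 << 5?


0b111110100000100 << 5 = 0b11111010000010000000 = 1024128

1024128


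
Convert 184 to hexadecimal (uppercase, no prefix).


184 = B8 hex

B8


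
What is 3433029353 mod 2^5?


3433029353 & 31 = 9

9


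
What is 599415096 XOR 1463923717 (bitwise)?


0b100011101110100101100100111000 ^ 0b1010111010000011011010000000101 = 0b1110100111110111110110100111101 = 1962667325

1962667325


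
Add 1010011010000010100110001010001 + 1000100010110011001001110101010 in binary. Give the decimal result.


1010011010000010100110001010001 + 1000100010110011001001110101010 = 10010111100110101101111111111011 = 2543509499

2543509499


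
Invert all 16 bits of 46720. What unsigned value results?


46720 ^ 65535 = 18815

18815


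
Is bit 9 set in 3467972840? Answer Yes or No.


0b11001110101101010001000011101000, bit 9 = 0. No

No


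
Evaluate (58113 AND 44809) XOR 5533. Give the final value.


Step 1: 58113 & 44809 = 41729
Step 2: 41729 ^ 5533 = 46748

46748


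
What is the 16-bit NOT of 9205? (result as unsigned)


~0b10001111110101 = 0b1101110000001010 = 56330 (16-bit unsigned)

56330


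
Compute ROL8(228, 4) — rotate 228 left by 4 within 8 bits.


Rotate 0b11100100 left by 4 (8-bit) = 0b1001110 = 78

78


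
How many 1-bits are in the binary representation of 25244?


0b110001010011100 has 7 set bits

7


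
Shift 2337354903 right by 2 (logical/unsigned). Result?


0b10001011010100010011010010010111 >> 2 = 0b100010110101000100110100100101 = 584338725

584338725


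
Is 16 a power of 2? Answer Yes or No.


0b10000. Only one bit set => Yes

Yes


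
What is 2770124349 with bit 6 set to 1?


2770124349 | (1 << 6) = 2770124349 | 64 = 2770124413

2770124413


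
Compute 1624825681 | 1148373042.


0b1100000110110001101111101010001 | 0b1000100011100101100100000110010 = 0b1100100111110101101111101110011 = 1694162803

1694162803


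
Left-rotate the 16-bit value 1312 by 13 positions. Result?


Rotate 0b10100100000 left by 13 (16-bit) = 0b10100100 = 164

164


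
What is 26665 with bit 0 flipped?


26665 ^ (1 << 0) = 26665 ^ 1 = 26664

26664


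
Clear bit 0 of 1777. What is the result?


1777 & ~(1 << 0) = 1776

1776


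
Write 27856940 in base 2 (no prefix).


27856940 = 1101010010001000000101100 in binary

1101010010001000000101100


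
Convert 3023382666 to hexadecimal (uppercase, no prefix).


3023382666 = B435288A hex

B435288A


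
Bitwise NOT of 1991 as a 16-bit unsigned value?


~0b11111000111 = 0b1111100000111000 = 63544 (16-bit unsigned)

63544


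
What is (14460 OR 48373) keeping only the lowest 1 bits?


Step 1: 14460 | 48373 = 48381
Step 2: 48381 & 1 = 1

1


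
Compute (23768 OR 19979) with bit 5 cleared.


Step 1: 23768 | 19979 = 24283
Step 2: 24283 & ~(1 << 5) = 24283

24283


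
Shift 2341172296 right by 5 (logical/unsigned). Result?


0b10001011100010110111010001001000 >> 5 = 0b100010111000101101110100010 = 73161634

73161634


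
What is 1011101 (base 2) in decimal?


1011101 in decimal = 93

93


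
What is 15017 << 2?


0b11101010101001 << 2 = 0b1110101010100100 = 60068

60068


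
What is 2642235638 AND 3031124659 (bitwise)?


0b10011101011111010101000011110110 & 0b10110100101010110100101010110011 = 0b10010100001010010100000010110010 = 2485731506

2485731506


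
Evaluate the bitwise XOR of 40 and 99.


0b101000 ^ 0b1100011 = 0b1001011 = 75

75


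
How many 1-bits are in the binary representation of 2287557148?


0b10001000010110010101101000011100 has 13 set bits

13


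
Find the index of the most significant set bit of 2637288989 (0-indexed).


0b10011101001100011101011000011101. Highest set bit at position 31

31


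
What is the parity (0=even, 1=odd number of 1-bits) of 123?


0b1111011 has 6 ones => parity 0

0


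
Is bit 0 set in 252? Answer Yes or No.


0b11111100, bit 0 = 0. No

No


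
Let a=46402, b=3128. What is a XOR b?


46402 ^ 3128 = 47482

47482


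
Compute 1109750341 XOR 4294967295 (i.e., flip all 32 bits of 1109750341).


1109750341 ^ 4294967295 = 3185216954

3185216954


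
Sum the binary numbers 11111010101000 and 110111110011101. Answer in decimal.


11111010101000 + 110111110011101 = 1010111001000101 = 44613

44613


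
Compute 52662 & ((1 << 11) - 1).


52662 & 2047 = 1462

1462


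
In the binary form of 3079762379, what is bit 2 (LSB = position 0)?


0b10110111100100010111000111001011, position 2 = 0

0


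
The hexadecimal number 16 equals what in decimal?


16 hex = 22 decimal

22


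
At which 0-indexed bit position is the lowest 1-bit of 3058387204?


0b10110110010010110100100100000100. Lowest set bit at position 2

2


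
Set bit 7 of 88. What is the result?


88 | (1 << 7) = 88 | 128 = 216

216


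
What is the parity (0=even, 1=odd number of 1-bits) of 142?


0b10001110 has 4 ones => parity 0

0


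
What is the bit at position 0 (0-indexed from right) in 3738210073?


0b11011110110100001000111100011001, position 0 = 1

1


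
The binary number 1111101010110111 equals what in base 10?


1111101010110111 in decimal = 64183

64183


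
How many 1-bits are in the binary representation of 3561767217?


0b11010100010011000100000100110001 has 12 set bits

12


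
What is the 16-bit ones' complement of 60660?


60660 ^ 65535 = 4875

4875


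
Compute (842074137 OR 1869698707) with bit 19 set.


Step 1: 842074137 | 1869698707 = 2138136219
Step 2: 2138136219 | (1 << 19) = 2138136219 | 524288 = 2138660507

2138660507


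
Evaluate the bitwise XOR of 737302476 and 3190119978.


0b101011111100100101011111001100 ^ 0b10111110001001010101111000101010 = 0b10010101110101110000100111100110 = 2513897958

2513897958


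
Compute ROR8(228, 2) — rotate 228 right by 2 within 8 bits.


Rotate 0b11100100 right by 2 (8-bit) = 0b111001 = 57

57


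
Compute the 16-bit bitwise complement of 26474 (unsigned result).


~0b110011101101010 = 0b1001100010010101 = 39061 (16-bit unsigned)

39061


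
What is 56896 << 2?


0b1101111001000000 << 2 = 0b110111100100000000 = 227584

227584


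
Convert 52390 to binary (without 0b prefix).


52390 = 1100110010100110 in binary

1100110010100110


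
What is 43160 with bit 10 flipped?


43160 ^ (1 << 10) = 43160 ^ 1024 = 44184

44184


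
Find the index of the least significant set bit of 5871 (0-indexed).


0b1011011101111. Lowest set bit at position 0

0


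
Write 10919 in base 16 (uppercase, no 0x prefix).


10919 = 2AA7 hex

2AA7


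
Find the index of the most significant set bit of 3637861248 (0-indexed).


0b11011000110101010101101110000000. Highest set bit at position 31

31


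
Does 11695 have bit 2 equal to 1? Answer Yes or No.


0b10110110101111, bit 2 = 1. Yes

Yes


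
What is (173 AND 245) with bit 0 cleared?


Step 1: 173 & 245 = 165
Step 2: 165 & ~(1 << 0) = 164

164


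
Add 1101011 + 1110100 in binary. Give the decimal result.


1101011 + 1110100 = 11011111 = 223

223


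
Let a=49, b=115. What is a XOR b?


49 ^ 115 = 66

66


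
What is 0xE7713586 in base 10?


E7713586 hex = 3882956166 decimal

3882956166


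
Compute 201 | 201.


0b11001001 | 0b11001001 = 0b11001001 = 201

201


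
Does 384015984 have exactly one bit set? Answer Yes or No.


0b10110111000111001111001110000. Multiple bits set => No

No


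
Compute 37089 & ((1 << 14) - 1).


37089 & 16383 = 4321

4321


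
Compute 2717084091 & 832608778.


0b10100001111100110110100110111011 & 0b110001101000001001101000001010 = 0b100001101000000000100000001010 = 564135946

564135946


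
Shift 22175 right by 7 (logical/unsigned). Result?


0b101011010011111 >> 7 = 0b10101101 = 173

173


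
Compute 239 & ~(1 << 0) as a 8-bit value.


239 & ~(1 << 0) = 238

238


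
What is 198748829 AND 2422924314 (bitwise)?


0b1011110110001010101010011101 & 0b10010000011010101110010000011010 = 0b10010001010000000011000 = 4759576

4759576


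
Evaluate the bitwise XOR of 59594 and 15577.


0b1110100011001010 ^ 0b11110011011001 = 0b1101010000010011 = 54291

54291


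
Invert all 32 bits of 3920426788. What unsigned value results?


3920426788 ^ 4294967295 = 374540507

374540507


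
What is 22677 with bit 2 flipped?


22677 ^ (1 << 2) = 22677 ^ 4 = 22673

22673


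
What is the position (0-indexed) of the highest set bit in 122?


0b1111010. Highest set bit at position 6

6


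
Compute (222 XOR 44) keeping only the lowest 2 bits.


Step 1: 222 ^ 44 = 242
Step 2: 242 & 3 = 2

2


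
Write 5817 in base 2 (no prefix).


5817 = 1011010111001 in binary

1011010111001


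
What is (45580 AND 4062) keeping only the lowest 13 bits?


Step 1: 45580 & 4062 = 524
Step 2: 524 & 8191 = 524

524


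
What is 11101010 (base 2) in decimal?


11101010 in decimal = 234

234


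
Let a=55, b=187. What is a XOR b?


55 ^ 187 = 140

140


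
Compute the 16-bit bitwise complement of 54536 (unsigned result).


~0b1101010100001000 = 0b10101011110111 = 10999 (16-bit unsigned)

10999


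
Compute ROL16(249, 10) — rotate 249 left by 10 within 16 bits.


Rotate 0b11111001 left by 10 (16-bit) = 0b1110010000000011 = 58371

58371


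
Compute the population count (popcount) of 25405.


0b110001100111101 has 9 set bits

9


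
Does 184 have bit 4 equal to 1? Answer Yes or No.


0b10111000, bit 4 = 1. Yes

Yes


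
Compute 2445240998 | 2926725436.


0b10010001101111110110101010100110 | 0b10101110011100100100100100111100 = 0b10111111111111110110101110111110 = 3221187518

3221187518


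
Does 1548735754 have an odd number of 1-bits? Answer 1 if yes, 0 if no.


0b1011100010011111101010100001010 has 16 ones => parity 0

0


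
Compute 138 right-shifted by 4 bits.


0b10001010 >> 4 = 0b1000 = 8

8


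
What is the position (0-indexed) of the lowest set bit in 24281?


0b101111011011001. Lowest set bit at position 0

0


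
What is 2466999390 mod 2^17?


2466999390 & 131071 = 93278

93278


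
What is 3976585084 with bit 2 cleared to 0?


3976585084 & ~(1 << 2) = 3976585080

3976585080


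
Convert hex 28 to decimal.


28 hex = 40 decimal

40


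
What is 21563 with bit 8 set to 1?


21563 | (1 << 8) = 21563 | 256 = 21819

21819


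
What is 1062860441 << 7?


0b111111010110011111011010011001 << 7 = 0b1111110101100111110110100110010000000 = 136046136448

136046136448


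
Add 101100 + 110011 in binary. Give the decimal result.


101100 + 110011 = 1011111 = 95

95


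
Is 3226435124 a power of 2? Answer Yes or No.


0b11000000010011110111111000110100. Multiple bits set => No

No


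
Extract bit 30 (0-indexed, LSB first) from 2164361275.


0b10000001000000011000100000111011, position 30 = 0

0


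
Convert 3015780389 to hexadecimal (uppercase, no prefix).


3015780389 = B3C12825 hex

B3C12825


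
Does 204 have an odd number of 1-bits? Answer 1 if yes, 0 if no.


0b11001100 has 4 ones => parity 0

0


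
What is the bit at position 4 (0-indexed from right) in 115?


0b1110011, position 4 = 1

1


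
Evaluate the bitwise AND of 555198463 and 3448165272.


0b100001000101111010011111111111 & 0b11001101100001101101001110011000 = 0b1000001101000001110011000 = 17204120

17204120


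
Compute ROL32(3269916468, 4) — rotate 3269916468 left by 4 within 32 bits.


Rotate 0b11000010111001101111011100110100 left by 4 (32-bit) = 0b101110011011110111001101001100 = 779055948

779055948


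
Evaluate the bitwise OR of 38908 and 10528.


0b1001011111111100 | 0b10100100100000 = 0b1011111111111100 = 49148

49148


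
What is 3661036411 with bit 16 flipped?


3661036411 ^ (1 << 16) = 3661036411 ^ 65536 = 3661101947

3661101947


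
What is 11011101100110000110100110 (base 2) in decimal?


11011101100110000110100110 in decimal = 58089894

58089894


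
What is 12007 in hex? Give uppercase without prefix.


12007 = 2EE7 hex

2EE7


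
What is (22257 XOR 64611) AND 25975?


Step 1: 22257 ^ 64611 = 43666
Step 2: 43666 & 25975 = 8210

8210


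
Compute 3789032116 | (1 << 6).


3789032116 | (1 << 6) = 3789032116 | 64 = 3789032180

3789032180


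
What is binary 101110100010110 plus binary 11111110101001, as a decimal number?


101110100010110 + 11111110101001 = 1001110010111111 = 40127

40127


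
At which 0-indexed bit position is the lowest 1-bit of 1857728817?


0b1101110101110101011000100110001. Lowest set bit at position 0

0


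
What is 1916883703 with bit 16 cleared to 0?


1916883703 & ~(1 << 16) = 1916818167

1916818167


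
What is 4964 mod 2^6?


4964 & 63 = 36

36


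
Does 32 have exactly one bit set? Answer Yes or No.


0b100000. Only one bit set => Yes

Yes


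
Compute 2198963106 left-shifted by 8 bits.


0b10000011000100011000001110100010 << 8 = 0b1000001100010001100000111010001000000000 = 562934555136

562934555136


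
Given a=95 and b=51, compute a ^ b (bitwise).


95 ^ 51 = 108

108


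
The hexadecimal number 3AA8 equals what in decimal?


3AA8 hex = 15016 decimal

15016


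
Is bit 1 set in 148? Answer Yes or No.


0b10010100, bit 1 = 0. No

No


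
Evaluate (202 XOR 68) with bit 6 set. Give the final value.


Step 1: 202 ^ 68 = 142
Step 2: 142 | (1 << 6) = 142 | 64 = 206

206


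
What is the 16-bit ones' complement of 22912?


22912 ^ 65535 = 42623

42623


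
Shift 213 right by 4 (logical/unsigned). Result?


0b11010101 >> 4 = 0b1101 = 13

13


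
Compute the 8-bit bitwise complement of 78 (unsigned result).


~0b1001110 = 0b10110001 = 177 (8-bit unsigned)

177


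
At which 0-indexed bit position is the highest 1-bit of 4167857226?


0b11111000011011000111010001001010. Highest set bit at position 31

31


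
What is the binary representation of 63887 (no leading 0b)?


63887 = 1111100110001111 in binary

1111100110001111


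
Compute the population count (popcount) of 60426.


0b1110110000001010 has 7 set bits

7


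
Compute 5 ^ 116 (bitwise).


0b101 ^ 0b1110100 = 0b1110001 = 113

113


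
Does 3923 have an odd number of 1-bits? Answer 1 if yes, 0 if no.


0b111101010011 has 8 ones => parity 0

0


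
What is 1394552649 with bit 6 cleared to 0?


1394552649 & ~(1 << 6) = 1394552585

1394552585


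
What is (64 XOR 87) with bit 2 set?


Step 1: 64 ^ 87 = 23
Step 2: 23 | (1 << 2) = 23 | 4 = 23

23


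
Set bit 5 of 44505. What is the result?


44505 | (1 << 5) = 44505 | 32 = 44537

44537


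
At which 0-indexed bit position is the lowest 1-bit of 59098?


0b1110011011011010. Lowest set bit at position 1

1


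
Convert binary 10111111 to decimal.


10111111 in decimal = 191

191


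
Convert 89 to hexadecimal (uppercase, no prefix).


89 = 59 hex

59


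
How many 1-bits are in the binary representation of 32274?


0b111111000010010 has 8 set bits

8


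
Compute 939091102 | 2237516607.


0b110111111110010110010010011110 | 0b10000101010111011100101100111111 = 0b10110111111111011110111110111111 = 3086872511

3086872511


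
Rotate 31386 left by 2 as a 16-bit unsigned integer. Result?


Rotate 0b111101010011010 left by 2 (16-bit) = 0b1110101001101001 = 60009

60009


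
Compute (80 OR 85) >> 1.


Step 1: 80 | 85 = 85
Step 2: 85 >> 1 = 42

42


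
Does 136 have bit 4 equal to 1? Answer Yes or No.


0b10001000, bit 4 = 0. No

No


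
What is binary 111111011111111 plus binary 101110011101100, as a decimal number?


111111011111111 + 101110011101100 = 1101101111101011 = 56299

56299


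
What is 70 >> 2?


0b1000110 >> 2 = 0b10001 = 17

17


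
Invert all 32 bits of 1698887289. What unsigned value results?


1698887289 ^ 4294967295 = 2596080006

2596080006


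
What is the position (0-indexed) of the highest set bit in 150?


0b10010110. Highest set bit at position 7

7


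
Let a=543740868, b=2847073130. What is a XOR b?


543740868 ^ 2847073130 = 2312777902

2312777902


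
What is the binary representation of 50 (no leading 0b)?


50 = 110010 in binary

110010


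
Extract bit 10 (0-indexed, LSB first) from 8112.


0b1111110110000, position 10 = 1

1


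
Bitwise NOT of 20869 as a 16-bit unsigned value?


~0b101000110000101 = 0b1010111001111010 = 44666 (16-bit unsigned)

44666


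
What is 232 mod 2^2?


232 & 3 = 0

0


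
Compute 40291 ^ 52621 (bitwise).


0b1001110101100011 ^ 0b1100110110001101 = 0b101000011101110 = 20718

20718


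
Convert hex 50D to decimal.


50D hex = 1293 decimal

1293


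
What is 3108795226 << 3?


0b10111001010011000111001101011010 << 3 = 0b10111001010011000111001101011010000 = 24870361808

24870361808


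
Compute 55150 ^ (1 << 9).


55150 ^ (1 << 9) = 55150 ^ 512 = 54638

54638


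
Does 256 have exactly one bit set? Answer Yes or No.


0b100000000. Only one bit set => Yes

Yes


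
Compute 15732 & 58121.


0b11110101110100 & 0b1110001100001001 = 0b10000100000000 = 8448

8448


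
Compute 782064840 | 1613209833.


0b101110100111010101110011001000 | 0b1100000001001111010000011101001 = 0b1101110101111111111110011101001 = 1858075881

1858075881


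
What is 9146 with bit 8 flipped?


9146 ^ (1 << 8) = 9146 ^ 256 = 8890

8890


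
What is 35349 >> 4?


0b1000101000010101 >> 4 = 0b100010100001 = 2209

2209


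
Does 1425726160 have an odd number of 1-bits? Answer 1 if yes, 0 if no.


0b1010100111110101101101011010000 has 17 ones => parity 1

1


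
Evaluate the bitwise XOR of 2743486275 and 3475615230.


0b10100011100001100100011101000011 ^ 0b11001111001010011010110111111110 = 0b1101100101011111110101010111101 = 1823468221

1823468221


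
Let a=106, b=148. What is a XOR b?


106 ^ 148 = 254

254


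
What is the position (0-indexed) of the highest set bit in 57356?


0b1110000000001100. Highest set bit at position 15

15


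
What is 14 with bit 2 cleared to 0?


14 & ~(1 << 2) = 10

10


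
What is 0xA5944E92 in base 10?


A5944E92 hex = 2777960082 decimal

2777960082


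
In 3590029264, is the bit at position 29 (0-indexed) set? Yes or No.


0b11010101111110110111111111010000, bit 29 = 0. No

No


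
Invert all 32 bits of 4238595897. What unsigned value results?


4238595897 ^ 4294967295 = 56371398

56371398


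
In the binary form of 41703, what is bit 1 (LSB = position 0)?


0b1010001011100111, position 1 = 1

1


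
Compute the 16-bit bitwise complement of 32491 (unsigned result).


~0b111111011101011 = 0b1000000100010100 = 33044 (16-bit unsigned)

33044


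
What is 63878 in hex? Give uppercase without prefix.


63878 = F986 hex

F986


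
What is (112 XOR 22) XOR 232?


Step 1: 112 ^ 22 = 102
Step 2: 102 ^ 232 = 142

142


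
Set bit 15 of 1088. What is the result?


1088 | (1 << 15) = 1088 | 32768 = 33856

33856


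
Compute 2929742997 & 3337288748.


0b10101110101000000101010010010101 & 0b11000110111010101111110000101100 = 0b10000110101000000101010000000100 = 2258654212

2258654212


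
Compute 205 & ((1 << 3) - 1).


205 & 7 = 5

5


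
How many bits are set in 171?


0b10101011 has 5 set bits

5


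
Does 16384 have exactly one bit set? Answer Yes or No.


0b100000000000000. Only one bit set => Yes

Yes


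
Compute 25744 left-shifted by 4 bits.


0b110010010010000 << 4 = 0b1100100100100000000 = 411904

411904


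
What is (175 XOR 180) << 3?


Step 1: 175 ^ 180 = 27
Step 2: 27 << 3 = 216

216


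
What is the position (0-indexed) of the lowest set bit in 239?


0b11101111. Lowest set bit at position 0

0


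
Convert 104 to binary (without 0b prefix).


104 = 1101000 in binary

1101000


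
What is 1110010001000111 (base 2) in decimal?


1110010001000111 in decimal = 58439

58439


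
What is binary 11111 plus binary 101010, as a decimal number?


11111 + 101010 = 1001001 = 73

73


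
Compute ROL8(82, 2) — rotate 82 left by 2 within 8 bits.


Rotate 0b1010010 left by 2 (8-bit) = 0b1001001 = 73

73


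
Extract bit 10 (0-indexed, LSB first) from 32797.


0b1000000000011101, position 10 = 0

0


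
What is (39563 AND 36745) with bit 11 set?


Step 1: 39563 & 36745 = 35465
Step 2: 35465 | (1 << 11) = 35465 | 2048 = 35465

35465


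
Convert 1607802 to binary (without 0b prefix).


1607802 = 110001000100001111010 in binary

110001000100001111010


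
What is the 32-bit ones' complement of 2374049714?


2374049714 ^ 4294967295 = 1920917581

1920917581


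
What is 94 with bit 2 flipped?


94 ^ (1 << 2) = 94 ^ 4 = 90

90


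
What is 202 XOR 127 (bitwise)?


0b11001010 ^ 0b1111111 = 0b10110101 = 181

181


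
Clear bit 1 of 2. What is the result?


2 & ~(1 << 1) = 0

0


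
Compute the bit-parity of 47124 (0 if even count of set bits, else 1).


0b1011100000010100 has 6 ones => parity 0

0


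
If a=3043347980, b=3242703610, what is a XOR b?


3043347980 ^ 3242703610 = 1948415222

1948415222


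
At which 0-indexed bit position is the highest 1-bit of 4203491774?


0b11111010100011000011000110111110. Highest set bit at position 31

31


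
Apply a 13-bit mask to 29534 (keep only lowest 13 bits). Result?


29534 & 8191 = 4958

4958


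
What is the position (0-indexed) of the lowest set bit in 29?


0b11101. Lowest set bit at position 0

0


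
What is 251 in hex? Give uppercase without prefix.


251 = FB hex

FB


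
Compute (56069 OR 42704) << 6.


Step 1: 56069 | 42704 = 65493
Step 2: 65493 << 6 = 4191552

4191552


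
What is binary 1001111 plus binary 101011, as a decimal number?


1001111 + 101011 = 1111010 = 122

122


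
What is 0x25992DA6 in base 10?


25992DA6 hex = 630795686 decimal

630795686


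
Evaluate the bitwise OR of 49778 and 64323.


0b1100001001110010 | 0b1111101101000011 = 0b1111101101110011 = 64371

64371


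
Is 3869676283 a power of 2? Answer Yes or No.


0b11100110101001101001001011111011. Multiple bits set => No

No


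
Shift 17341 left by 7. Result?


0b100001110111101 << 7 = 0b1000011101111010000000 = 2219648

2219648


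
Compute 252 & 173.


0b11111100 & 0b10101101 = 0b10101100 = 172

172


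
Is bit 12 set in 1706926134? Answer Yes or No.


0b1100101101111011010000000110110, bit 12 = 0. No

No


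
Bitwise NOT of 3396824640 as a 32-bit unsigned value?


~0b11001010011101110110111001000000 = 0b110101100010001001000110111111 = 898142655 (32-bit unsigned)

898142655


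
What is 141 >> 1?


0b10001101 >> 1 = 0b1000110 = 70

70


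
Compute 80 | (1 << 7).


80 | (1 << 7) = 80 | 128 = 208

208


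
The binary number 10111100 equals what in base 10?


10111100 in decimal = 188

188


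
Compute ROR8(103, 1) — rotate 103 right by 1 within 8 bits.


Rotate 0b1100111 right by 1 (8-bit) = 0b10110011 = 179

179


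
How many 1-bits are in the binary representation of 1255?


0b10011100111 has 7 set bits

7


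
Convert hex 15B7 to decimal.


15B7 hex = 5559 decimal

5559


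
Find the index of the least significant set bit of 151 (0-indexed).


0b10010111. Lowest set bit at position 0

0


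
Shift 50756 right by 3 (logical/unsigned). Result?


0b1100011001000100 >> 3 = 0b1100011001000 = 6344

6344


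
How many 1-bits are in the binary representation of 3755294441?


0b11011111110101010011111011101001 has 22 set bits

22


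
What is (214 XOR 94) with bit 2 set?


Step 1: 214 ^ 94 = 136
Step 2: 136 | (1 << 2) = 136 | 4 = 140

140


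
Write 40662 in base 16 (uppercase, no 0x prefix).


40662 = 9ED6 hex

9ED6


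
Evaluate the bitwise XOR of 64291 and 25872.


0b1111101100100011 ^ 0b110010100010000 = 0b1001111000110011 = 40499

40499


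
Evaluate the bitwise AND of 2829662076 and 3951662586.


0b10101000101010010011011101111100 & 0b11101011100010011001010111111010 = 0b10101000100010010001010101111000 = 2827556216

2827556216


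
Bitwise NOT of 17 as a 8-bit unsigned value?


~0b10001 = 0b11101110 = 238 (8-bit unsigned)

238


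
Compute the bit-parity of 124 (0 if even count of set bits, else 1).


0b1111100 has 5 ones => parity 1

1


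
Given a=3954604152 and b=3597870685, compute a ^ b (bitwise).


3954604152 ^ 3597870685 = 1036344869

1036344869


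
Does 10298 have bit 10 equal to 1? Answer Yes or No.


0b10100000111010, bit 10 = 0. No

No


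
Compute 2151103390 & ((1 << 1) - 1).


2151103390 & 1 = 0

0


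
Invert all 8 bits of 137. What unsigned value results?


137 ^ 255 = 118

118


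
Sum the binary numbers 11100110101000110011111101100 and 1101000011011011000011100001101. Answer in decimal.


11100110101000110011111101100 + 1101000011011011000011100001101 = 10000101010000011110111011111001 = 2235690745

2235690745


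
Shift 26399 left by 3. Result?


0b110011100011111 << 3 = 0b110011100011111000 = 211192

211192


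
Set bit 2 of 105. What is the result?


105 | (1 << 2) = 105 | 4 = 109

109


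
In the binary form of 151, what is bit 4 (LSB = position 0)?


0b10010111, position 4 = 1

1


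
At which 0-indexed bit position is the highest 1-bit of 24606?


0b110000000011110. Highest set bit at position 14

14


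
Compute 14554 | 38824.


0b11100011011010 | 0b1001011110101000 = 0b1011111111111010 = 49146

49146


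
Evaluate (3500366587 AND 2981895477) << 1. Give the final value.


Step 1: 3500366587 & 2981895477 = 2426411057
Step 2: 2426411057 << 1 = 4852822114

4852822114


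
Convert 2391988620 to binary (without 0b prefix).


2391988620 = 10001110100100101101100110001100 in binary

10001110100100101101100110001100


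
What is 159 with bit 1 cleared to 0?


159 & ~(1 << 1) = 157

157


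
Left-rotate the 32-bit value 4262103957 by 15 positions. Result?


Rotate 0b11111110000010101000101110010101 left by 15 (32-bit) = 0b1000101110010101111111100000101 = 1170931461

1170931461


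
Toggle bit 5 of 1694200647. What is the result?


1694200647 ^ (1 << 5) = 1694200647 ^ 32 = 1694200679

1694200679


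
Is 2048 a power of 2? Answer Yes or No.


0b100000000000. Only one bit set => Yes

Yes


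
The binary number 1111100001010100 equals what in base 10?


1111100001010100 in decimal = 63572

63572


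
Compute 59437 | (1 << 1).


59437 | (1 << 1) = 59437 | 2 = 59439

59439


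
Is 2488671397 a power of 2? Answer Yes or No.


0b10010100010101100001110010100101. Multiple bits set => No

No


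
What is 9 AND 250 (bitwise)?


0b1001 & 0b11111010 = 0b1000 = 8

8


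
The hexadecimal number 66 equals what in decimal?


66 hex = 102 decimal

102


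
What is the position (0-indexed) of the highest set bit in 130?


0b10000010. Highest set bit at position 7

7


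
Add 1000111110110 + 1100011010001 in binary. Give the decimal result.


1000111110110 + 1100011010001 = 10101011000111 = 10951

10951


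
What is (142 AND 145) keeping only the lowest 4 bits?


Step 1: 142 & 145 = 128
Step 2: 128 & 15 = 0

0


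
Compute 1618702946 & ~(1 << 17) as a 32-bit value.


1618702946 & ~(1 << 17) = 1618571874

1618571874


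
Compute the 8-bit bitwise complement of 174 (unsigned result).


~0b10101110 = 0b1010001 = 81 (8-bit unsigned)

81


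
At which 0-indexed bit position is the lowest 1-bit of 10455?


0b10100011010111. Lowest set bit at position 0

0


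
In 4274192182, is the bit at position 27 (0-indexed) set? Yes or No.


0b11111110110000101111111100110110, bit 27 = 1. Yes

Yes


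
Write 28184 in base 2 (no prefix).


28184 = 110111000011000 in binary

110111000011000


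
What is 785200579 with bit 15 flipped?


785200579 ^ (1 << 15) = 785200579 ^ 32768 = 785233347

785233347


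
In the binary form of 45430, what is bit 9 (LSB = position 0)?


0b1011000101110110, position 9 = 0

0
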